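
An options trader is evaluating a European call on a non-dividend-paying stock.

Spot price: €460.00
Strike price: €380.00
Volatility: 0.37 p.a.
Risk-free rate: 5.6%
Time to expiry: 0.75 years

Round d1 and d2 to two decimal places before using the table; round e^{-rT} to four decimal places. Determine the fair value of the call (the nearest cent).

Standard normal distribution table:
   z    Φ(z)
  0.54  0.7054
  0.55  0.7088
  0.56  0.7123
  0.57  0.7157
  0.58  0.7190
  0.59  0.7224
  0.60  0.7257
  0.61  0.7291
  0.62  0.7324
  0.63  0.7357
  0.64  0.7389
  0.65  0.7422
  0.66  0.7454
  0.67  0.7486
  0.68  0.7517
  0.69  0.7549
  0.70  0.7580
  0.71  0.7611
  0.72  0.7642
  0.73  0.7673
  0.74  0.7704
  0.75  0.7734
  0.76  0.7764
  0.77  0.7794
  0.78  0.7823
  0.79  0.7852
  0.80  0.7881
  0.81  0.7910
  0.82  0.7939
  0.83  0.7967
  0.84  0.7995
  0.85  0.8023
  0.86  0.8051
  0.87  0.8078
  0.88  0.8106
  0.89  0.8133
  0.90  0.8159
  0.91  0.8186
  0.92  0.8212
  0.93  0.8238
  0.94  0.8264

σ√T = 0.37·√0.75 = 0.3204
d₁ = [ln(460/380) + (0.056 + 0.37²/2)·0.75] / 0.3204 = [0.1911 + 0.0933] / 0.3204 = 0.8875 ≈ 0.89
d₂ = d₁ − σ√T = 0.8875 − 0.3204 = 0.5671 ≈ 0.57
exp(−rT) = exp(−0.056·0.75) = 0.9589
C = 460·N(0.89) − 380·0.9589·N(0.57) = 460·0.8133 − 380·0.9589·0.7157 = 374.1180 − 260.7882 = 113.3298

€113.33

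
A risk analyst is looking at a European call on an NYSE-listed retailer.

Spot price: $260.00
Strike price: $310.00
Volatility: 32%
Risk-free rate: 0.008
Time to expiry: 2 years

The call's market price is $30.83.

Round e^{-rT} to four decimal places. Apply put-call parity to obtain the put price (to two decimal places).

$75.90

exp(−rT) = exp(−0.008·2) = 0.9841
Put-call parity: C − P = S − K·e^(−rT) = 260 − 310·0.9841 = 260 − 305.0710 = -45.0710
P = C − (C − P) = 30.83 − (-45.0710) = 75.9010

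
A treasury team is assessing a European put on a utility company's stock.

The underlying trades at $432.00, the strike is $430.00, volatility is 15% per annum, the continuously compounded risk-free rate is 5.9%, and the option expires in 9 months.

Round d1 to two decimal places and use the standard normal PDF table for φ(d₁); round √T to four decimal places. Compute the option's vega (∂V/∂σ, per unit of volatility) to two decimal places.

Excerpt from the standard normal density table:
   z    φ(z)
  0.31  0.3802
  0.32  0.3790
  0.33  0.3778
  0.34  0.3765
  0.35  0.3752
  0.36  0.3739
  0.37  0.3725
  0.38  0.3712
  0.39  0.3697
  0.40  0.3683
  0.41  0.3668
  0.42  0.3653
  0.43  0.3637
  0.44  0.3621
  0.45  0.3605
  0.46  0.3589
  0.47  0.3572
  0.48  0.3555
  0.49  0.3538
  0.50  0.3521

135.47

σ√T = 0.15 × 0.8660 = 0.1299
d₁ = [ln(432/430) + (0.059 + 0.15²/2)·0.75] / 0.1299 = [0.0046 + 0.0527] / 0.1299 = 0.4413 → 0.44
√T = √0.75 = 0.8660
φ(d₁) = φ(0.44) = 0.3621
vega = S·φ(d₁)·√T = 432·0.3621·0.8660 = 135.4660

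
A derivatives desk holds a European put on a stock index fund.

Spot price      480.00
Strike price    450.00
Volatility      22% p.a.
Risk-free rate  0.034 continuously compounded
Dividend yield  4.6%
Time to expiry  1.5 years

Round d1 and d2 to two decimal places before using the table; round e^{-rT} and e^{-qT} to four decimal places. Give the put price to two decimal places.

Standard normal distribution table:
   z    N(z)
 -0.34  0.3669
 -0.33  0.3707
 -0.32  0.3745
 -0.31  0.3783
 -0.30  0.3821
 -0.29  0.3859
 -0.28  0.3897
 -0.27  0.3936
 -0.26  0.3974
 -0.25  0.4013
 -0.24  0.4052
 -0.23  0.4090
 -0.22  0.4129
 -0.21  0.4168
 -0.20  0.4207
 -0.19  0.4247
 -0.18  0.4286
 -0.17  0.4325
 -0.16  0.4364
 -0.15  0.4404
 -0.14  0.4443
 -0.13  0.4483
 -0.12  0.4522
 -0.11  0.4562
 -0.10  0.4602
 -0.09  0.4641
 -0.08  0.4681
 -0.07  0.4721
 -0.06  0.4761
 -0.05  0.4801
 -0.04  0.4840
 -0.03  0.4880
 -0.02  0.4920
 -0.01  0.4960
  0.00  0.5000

37.50

T = 1.5;  σ√T = 0.2694
d₁ = [ln(480/450) + (0.034 − 0.046 + 0.22²/2)·1.5] / 0.2694 = [0.0645 + 0.0183] / 0.2694 = 0.3074 ⇒ 0.31
d₂ = d₁ − σ√T = 0.3074 − 0.2694 = 0.0380 ⇒ 0.04
e^(−qT) = e^(−0.046·1.5) = 0.9333;  e^(−rT) = e^(−0.034·1.5) = 0.9503
N(−d₂) = N(-0.04) = 0.4840;  N(−d₁) = N(-0.31) = 0.3783
P = 450·0.9503·0.4840 − 480·0.9333·0.3783 = 206.9753 − 169.4723 = 37.5030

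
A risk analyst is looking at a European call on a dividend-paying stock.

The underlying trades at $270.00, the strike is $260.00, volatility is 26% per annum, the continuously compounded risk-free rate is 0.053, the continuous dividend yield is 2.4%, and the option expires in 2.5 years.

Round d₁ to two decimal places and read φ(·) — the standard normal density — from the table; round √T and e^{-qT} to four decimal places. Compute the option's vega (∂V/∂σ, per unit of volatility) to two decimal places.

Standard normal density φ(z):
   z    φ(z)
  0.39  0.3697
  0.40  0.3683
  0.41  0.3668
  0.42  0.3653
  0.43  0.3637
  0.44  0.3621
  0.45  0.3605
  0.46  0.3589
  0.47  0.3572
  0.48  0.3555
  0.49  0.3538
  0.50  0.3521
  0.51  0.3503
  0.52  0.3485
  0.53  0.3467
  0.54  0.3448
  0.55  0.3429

143.61

σ√T = 0.26 × 1.5811 = 0.4111
d₁ = [ln(270/260) + (0.053 − 0.024 + ½·0.26²)·2.5] / (σ√T) = (0.0377 + 0.1570) / 0.4111 = 0.4737 which rounds to 0.47
√T = √2.5 = 1.5811
φ(d₁) = φ(0.47) = 0.3572
exp(−qT) = exp(−0.024·2.5) = 0.9418
vega = S·exp(−qT)·φ(d₁)·√T = 270·0.9418·0.3572·1.5811 = 143.6128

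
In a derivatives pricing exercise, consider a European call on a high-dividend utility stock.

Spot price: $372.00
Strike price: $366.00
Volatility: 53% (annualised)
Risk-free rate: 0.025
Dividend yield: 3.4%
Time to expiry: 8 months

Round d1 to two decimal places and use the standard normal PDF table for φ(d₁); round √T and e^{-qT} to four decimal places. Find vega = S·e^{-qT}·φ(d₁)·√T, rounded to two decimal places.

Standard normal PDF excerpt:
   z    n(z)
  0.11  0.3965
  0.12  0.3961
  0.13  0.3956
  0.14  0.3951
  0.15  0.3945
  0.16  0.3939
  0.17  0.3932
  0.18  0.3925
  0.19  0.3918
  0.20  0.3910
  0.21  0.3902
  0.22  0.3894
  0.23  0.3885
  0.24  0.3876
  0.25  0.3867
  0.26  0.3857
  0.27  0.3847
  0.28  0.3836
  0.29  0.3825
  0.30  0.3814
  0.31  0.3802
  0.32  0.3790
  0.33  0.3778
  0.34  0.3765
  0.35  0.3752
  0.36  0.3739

T = 0.6667;  σ√T = 0.4327
d₁ = [ln(372/366) + (0.025 − 0.034 + 0.53²/2)·0.6667] / 0.4327 = [0.0163 + 0.0876] / 0.4327 = 0.2401 which rounds to 0.24
√T = √0.6667 = 0.8165
φ(d₁) = φ(0.24) = 0.3876
e^(−qT) = e^(−0.034·0.6667) = 0.9776
vega = S·e^(−qT)·φ(d₁)·√T = 372·0.9776·0.3876·0.8165 = 115.0917

115.09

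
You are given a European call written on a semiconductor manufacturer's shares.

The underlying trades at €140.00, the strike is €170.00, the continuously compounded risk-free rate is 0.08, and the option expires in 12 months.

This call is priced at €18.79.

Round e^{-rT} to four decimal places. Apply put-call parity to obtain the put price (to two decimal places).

€35.72

exp(−rT) = exp(−0.08·1) = 0.9231
Put-call parity: C − P = S − K·e^(−rT) = 140 − 170·0.9231 = 140 − 156.9270 = -16.9270
P = C − (C − P) = 18.79 − (-16.9270) = 35.7170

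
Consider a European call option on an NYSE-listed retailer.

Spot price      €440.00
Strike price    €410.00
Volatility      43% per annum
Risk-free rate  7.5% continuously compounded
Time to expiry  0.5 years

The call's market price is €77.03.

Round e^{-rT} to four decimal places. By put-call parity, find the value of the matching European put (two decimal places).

e^(−rT) = e^(−0.075·0.5) = 0.9632
Put-call parity: C − P = S − K·e^(−rT) = 440 − 410·0.9632 = 440 − 394.9120 = 45.0880
P = C − (C − P) = 77.03 − (45.0880) = 31.9420

€31.94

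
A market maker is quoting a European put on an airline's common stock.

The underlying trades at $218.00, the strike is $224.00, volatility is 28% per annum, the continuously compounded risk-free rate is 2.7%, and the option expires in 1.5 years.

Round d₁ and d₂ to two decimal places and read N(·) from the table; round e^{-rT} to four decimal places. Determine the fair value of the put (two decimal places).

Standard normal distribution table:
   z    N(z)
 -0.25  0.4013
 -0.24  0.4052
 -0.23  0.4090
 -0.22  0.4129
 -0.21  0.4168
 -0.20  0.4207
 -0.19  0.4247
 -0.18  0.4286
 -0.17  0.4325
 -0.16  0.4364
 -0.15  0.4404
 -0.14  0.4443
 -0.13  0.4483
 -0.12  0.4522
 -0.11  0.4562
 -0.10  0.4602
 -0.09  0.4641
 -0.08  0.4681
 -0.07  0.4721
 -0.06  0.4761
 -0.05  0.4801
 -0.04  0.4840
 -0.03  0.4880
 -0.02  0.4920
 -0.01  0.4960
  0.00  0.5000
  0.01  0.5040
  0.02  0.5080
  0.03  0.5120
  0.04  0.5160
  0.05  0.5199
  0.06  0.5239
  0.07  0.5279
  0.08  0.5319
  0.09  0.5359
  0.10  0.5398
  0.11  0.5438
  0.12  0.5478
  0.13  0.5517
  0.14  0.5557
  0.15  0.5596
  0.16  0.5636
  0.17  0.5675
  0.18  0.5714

$27.81

σ√T = 0.28·√1.5 = 0.3429
ln(S/K) + (r + σ²/2)T = ln(218/224) + (0.027 + 0.28²/2)·1.5 = -0.0272 + 0.0993 = 0.0721
d₁ = 0.0721 / 0.3429 = 0.2104 which rounds to 0.21
d₂ = d₁ − σ√T = 0.2104 − 0.3429 = -0.1325 which rounds to -0.13
exp(−rT) = exp(−0.027·1.5) = 0.9603
P = 224·0.9603·N(0.13) − 218·N(-0.21) = 224·0.9603·0.5517 − 218·0.4168 = 118.6746 − 90.8624 = 27.8122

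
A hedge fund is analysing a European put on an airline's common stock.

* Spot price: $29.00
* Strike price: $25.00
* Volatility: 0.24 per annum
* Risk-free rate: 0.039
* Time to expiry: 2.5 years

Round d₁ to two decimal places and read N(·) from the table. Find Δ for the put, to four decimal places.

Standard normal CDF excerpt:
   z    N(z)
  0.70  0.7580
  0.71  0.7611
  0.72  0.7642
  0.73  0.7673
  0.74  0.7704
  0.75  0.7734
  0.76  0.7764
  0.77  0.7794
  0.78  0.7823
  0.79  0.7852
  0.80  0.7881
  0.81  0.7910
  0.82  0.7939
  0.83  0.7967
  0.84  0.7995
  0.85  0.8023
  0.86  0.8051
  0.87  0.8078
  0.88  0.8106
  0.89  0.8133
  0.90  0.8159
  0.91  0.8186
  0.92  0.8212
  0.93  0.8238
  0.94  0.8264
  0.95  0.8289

T = 2.5;  σ√T = 0.3795
d₁ = [ln(29/25) + (0.039 + ½·0.24²)·2.5] / (σ√T) = (0.1484 + 0.1695) / 0.3795 = 0.8378 ≈ 0.84
N(d₁) = N(0.84) = 0.7995
Δ_put = N(d₁) − 1 = 0.7995 − 1 = -0.2005

-0.2005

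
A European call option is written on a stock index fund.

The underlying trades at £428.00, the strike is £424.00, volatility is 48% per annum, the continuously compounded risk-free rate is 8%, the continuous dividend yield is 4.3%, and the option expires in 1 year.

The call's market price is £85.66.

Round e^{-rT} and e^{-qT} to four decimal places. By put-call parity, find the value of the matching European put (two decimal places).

exp(−qT) = exp(−0.043·1) = 0.9579;  exp(−rT) = exp(−0.08·1) = 0.9231
Put-call parity: C − P = S·e^(−qT) − K·e^(−rT) = 428·0.9579 − 424·0.9231 = 409.9812 − 391.3944 = 18.5868
P = C − (C − P) = 85.66 − (18.5868) = 67.0732

£67.07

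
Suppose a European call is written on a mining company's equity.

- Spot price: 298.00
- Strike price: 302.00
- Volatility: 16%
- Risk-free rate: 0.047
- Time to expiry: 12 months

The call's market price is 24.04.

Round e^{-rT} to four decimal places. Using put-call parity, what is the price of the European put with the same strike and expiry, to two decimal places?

e^(−rT) = e^(−0.047·1) = 0.9541
Put-call parity: C − P = S − K·e^(−rT) = 298 − 302·0.9541 = 298 − 288.1382 = 9.8618
P = C − (C − P) = 24.04 − (9.8618) = 14.1782

14.18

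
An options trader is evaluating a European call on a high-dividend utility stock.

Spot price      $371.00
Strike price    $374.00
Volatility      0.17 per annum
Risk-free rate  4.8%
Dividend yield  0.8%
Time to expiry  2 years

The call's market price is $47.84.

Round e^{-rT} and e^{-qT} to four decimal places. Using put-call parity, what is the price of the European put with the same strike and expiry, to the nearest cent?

exp(−qT) = exp(−0.008·2) = 0.9841;  exp(−rT) = exp(−0.048·2) = 0.9085
Put-call parity: C − P = S·e^(−qT) − K·e^(−rT) = 371·0.9841 − 374·0.9085 = 365.1011 − 339.7790 = 25.3221
P = C − (C − P) = 47.84 − (25.3221) = 22.5179

$22.52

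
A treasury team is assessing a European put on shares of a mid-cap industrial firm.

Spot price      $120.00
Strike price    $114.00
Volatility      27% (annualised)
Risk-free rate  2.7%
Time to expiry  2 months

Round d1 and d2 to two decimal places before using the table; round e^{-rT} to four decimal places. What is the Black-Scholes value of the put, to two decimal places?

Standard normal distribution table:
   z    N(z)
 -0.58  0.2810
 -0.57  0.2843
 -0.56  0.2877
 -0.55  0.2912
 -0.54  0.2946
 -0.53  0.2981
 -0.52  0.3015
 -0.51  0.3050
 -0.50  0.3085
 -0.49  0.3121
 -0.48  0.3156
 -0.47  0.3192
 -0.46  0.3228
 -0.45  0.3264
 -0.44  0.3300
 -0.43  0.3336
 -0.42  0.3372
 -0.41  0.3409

σ√T = 0.27·√0.1667 = 0.1102
ln(S/K) + (r + σ²/2)T = ln(120/114) + (0.027 + 0.27²/2)·0.1667 = 0.0513 + 0.0106 = 0.0619
d₁ = 0.0619 / 0.1102 = 0.5613 → 0.56
d₂ = d₁ − σ√T = 0.5613 − 0.1102 = 0.4511 → 0.45
e^(−rT) = e^(−0.027·0.1667) = 0.9955
N(−d₂) = N(-0.45) = 0.3264;  N(−d₁) = N(-0.56) = 0.2877
P = 114·0.9955·0.3264 − 120·0.2877 = 37.0422 − 34.5240 = 2.5182

$2.52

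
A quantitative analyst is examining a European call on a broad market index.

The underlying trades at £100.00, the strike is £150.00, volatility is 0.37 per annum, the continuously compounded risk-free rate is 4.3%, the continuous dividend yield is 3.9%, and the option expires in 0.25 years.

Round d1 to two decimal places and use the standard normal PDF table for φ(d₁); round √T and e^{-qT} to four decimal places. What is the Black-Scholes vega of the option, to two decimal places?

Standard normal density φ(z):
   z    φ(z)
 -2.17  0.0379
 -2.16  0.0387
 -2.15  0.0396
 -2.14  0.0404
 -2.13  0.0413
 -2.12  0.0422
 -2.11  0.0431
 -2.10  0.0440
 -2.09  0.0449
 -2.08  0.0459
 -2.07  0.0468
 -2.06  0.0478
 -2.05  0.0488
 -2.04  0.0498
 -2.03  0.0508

σ√T = 0.37 × 0.5000 = 0.1850
d₁ = [ln(100/150) + (0.043 − 0.039 + ½·0.37²)·0.25] / (σ√T) = (-0.4055 + 0.0181) / 0.1850 = -2.0938 ⇒ -2.09
√T = √0.25 = 0.5000
φ(d₁) = φ(-2.09) = 0.0449
exp(−qT) = exp(−0.039·0.25) = 0.9903
vega = S·exp(−qT)·φ(d₁)·√T = 100·0.9903·0.0449·0.5000 = 2.2232
(Vega is the same for a European call and put with the same parameters.)

2.22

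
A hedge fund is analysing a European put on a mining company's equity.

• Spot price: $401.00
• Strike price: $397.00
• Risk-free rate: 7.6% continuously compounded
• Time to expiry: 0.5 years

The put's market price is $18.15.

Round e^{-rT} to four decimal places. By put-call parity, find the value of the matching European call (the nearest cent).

e^(−rT) = e^(−0.076·0.5) = 0.9627
Put-call parity: C − P = S − K·e^(−rT) = 401 − 397·0.9627 = 401 − 382.1919 = 18.8081
C = P + (C − P) = 18.15 + (18.8081) = 36.9581

$36.96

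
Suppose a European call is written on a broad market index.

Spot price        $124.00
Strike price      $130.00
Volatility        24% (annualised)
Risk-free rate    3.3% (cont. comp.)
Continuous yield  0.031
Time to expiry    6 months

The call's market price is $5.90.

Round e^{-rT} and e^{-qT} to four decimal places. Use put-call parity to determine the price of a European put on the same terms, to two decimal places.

$11.68

exp(−qT) = exp(−0.031·0.5) = 0.9846;  exp(−rT) = exp(−0.033·0.5) = 0.9836
Put-call parity: C − P = S·e^(−qT) − K·e^(−rT) = 124·0.9846 − 130·0.9836 = 122.0904 − 127.8680 = -5.7776
P = C − (C − P) = 5.90 − (-5.7776) = 11.6776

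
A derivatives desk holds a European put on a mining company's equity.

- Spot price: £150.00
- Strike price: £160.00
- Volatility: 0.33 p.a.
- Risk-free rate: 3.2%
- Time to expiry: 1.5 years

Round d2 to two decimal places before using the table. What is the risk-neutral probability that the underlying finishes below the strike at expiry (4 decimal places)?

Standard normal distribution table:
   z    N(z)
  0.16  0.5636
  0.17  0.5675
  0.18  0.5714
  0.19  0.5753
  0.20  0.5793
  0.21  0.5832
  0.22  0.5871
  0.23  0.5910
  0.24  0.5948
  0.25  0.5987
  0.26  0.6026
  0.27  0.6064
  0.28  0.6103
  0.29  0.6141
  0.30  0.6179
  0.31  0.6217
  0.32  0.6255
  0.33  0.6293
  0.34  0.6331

σ√T = 0.33 × 1.2247 = 0.4042
d₁ = [ln(150/160) + (0.032 + 0.33²/2)·1.5] / 0.4042 = [-0.0645 + 0.1297] / 0.4042 = 0.1612 ⇒ 0.16
d₂ = d₁ − σ√T = 0.1612 − 0.4042 = -0.2430 ⇒ -0.24
Risk-neutral Pr[S_T < K] = N(−d₂) = N(0.24) = 0.5948

0.5948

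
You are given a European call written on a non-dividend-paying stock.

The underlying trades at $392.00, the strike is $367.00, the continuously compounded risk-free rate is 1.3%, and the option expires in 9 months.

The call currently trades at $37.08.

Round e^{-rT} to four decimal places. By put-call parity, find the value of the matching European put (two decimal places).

$8.52

e^(−rT) = e^(−0.013·0.75) = 0.9903
Put-call parity: C − P = S − K·e^(−rT) = 392 − 367·0.9903 = 392 − 363.4401 = 28.5599
P = C − (C − P) = 37.08 − (28.5599) = 8.5201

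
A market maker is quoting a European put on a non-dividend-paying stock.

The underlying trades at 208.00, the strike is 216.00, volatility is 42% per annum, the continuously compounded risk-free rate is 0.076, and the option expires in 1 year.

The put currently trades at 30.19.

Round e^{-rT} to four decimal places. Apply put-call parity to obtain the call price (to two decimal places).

38.00

exp(−rT) = exp(−0.076·1) = 0.9268
Put-call parity: C − P = S − K·e^(−rT) = 208 − 216·0.9268 = 208 − 200.1888 = 7.8112
C = P + (C − P) = 30.19 + (7.8112) = 38.0012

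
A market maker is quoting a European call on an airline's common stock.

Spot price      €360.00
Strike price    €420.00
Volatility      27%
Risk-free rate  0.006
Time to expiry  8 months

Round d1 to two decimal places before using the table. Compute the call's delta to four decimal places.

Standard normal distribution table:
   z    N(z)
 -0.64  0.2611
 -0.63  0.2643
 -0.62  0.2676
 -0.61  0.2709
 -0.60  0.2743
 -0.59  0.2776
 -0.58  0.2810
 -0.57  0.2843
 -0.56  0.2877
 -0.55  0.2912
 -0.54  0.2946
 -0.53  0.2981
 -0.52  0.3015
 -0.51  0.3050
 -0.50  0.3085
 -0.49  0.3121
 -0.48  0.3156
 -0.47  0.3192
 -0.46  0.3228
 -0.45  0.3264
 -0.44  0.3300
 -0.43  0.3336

0.2843

σ√T = 0.27 × 0.8165 = 0.2205
d₁ = [ln(360/420) + (0.006 + 0.27²/2)·0.6667] / 0.2205 = [-0.1542 + 0.0283] / 0.2205 = -0.5709 → -0.57
N(d₁) = N(-0.57) = 0.2843
Δ_call = N(d₁) = 0.2843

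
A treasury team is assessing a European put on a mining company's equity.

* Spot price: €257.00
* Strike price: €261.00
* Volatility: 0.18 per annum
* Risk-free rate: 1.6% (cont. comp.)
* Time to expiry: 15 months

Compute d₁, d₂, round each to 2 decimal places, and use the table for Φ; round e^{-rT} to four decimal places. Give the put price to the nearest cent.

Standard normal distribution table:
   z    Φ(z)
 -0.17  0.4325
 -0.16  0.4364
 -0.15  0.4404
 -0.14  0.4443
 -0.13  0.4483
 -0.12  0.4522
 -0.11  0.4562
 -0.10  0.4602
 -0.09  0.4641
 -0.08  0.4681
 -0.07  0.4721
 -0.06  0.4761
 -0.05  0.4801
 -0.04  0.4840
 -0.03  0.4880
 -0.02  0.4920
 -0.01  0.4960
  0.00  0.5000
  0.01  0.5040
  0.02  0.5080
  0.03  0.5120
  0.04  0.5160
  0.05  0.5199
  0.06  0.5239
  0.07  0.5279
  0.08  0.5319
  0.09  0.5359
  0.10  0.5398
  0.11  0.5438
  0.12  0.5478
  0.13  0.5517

€19.86

σ√T = 0.18·√1.25 = 0.2012
ln(S/K) + (r + σ²/2)T = ln(257/261) + (0.016 + 0.18²/2)·1.25 = -0.0154 + 0.0403 = 0.0248
d₁ = 0.0248 / 0.2012 = 0.1233 → 0.12
d₂ = d₁ − σ√T = 0.1233 − 0.2012 = -0.0780 → -0.08
e^(−rT) = e^(−0.016·1.25) = 0.9802
N(−d₂) = N(0.08) = 0.5319;  N(−d₁) = N(-0.12) = 0.4522
P = 261·0.9802·0.5319 − 257·0.4522 = 136.0771 − 116.2154 = 19.8617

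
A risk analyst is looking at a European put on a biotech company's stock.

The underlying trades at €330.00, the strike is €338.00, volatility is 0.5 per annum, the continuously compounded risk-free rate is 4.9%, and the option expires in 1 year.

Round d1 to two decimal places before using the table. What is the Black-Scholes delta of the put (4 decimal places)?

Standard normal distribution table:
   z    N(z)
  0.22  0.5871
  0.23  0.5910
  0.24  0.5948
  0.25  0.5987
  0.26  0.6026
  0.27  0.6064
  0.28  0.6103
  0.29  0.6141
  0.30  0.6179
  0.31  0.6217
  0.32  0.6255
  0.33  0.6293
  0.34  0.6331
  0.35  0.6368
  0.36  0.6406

σ√T = 0.5·√1 = 0.5000
ln(S/K) + (r + σ²/2)T = ln(330/338) + (0.049 + 0.5²/2)·1 = -0.0240 + 0.1740 = 0.1500
d₁ = 0.1500 / 0.5000 = 0.3001 → 0.30
N(d₁) = N(0.30) = 0.6179
Δ_put = N(d₁) − 1 = 0.6179 − 1 = -0.3821

-0.3821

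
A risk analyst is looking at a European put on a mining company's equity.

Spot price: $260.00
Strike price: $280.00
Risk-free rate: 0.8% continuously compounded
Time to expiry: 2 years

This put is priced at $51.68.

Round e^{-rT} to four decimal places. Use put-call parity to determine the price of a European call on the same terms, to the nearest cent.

exp(−rT) = exp(−0.008·2) = 0.9841
Put-call parity: C − P = S − K·e^(−rT) = 260 − 280·0.9841 = 260 − 275.5480 = -15.5480
C = P + (C − P) = 51.68 + (-15.5480) = 36.1320

$36.13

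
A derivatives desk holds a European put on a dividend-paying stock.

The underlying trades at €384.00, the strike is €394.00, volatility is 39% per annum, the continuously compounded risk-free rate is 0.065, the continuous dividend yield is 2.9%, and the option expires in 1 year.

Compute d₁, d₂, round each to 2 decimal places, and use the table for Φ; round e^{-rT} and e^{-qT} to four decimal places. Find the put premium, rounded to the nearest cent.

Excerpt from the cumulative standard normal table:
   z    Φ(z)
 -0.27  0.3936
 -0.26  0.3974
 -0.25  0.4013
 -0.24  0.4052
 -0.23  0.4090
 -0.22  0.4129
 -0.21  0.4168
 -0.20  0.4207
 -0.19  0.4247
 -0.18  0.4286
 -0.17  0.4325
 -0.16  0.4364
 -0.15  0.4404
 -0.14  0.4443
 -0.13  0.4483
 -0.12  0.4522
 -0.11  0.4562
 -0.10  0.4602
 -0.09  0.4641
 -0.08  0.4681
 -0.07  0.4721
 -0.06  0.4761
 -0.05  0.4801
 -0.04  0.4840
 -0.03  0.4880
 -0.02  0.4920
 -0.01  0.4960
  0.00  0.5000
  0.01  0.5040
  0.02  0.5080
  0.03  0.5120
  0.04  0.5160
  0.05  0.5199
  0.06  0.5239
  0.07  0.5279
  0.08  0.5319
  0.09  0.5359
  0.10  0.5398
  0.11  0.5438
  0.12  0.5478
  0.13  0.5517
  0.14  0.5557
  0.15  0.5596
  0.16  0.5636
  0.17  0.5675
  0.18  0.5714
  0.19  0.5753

T = 1;  σ√T = 0.3900
ln(S/K) + (r − q + σ²/2)T = ln(384/394) + (0.065 − 0.029 + 0.39²/2)·1 = -0.0257 + 0.1121 = 0.0863
d₁ = 0.0863 / 0.3900 = 0.2214 which rounds to 0.22
d₂ = d₁ − σ√T = 0.2214 − 0.3900 = -0.1686 which rounds to -0.17
e^(−qT) = e^(−0.029·1) = 0.9714;  e^(−rT) = e^(−0.065·1) = 0.9371
P = 394·0.9371·N(0.17) − 384·0.9714·N(-0.22) = 394·0.9371·0.5675 − 384·0.9714·0.4129 = 209.5309 − 154.0190 = 55.5119

€55.51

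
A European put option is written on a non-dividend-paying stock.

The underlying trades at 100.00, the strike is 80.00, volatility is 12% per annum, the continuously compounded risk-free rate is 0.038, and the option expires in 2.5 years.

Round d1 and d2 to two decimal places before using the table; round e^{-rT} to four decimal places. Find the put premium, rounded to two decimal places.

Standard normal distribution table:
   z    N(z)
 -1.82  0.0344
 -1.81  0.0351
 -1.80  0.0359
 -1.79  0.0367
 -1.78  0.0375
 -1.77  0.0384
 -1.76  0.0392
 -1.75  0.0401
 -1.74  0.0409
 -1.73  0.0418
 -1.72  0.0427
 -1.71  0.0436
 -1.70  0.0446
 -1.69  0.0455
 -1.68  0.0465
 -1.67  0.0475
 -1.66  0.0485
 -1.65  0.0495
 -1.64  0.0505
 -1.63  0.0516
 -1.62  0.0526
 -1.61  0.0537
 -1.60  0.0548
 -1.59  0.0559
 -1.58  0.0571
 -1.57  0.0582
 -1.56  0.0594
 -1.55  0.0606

0.31

σ√T = 0.12·√2.5 = 0.1897
d₁ = [ln(100/80) + (0.038 + 0.12²/2)·2.5] / 0.1897 = [0.2231 + 0.1130] / 0.1897 = 1.7716 → 1.77
d₂ = d₁ − σ√T = 1.7716 − 0.1897 = 1.5819 → 1.58
e^(−rT) = e^(−0.038·2.5) = 0.9094
N(−d₂) = N(-1.58) = 0.0571;  N(−d₁) = N(-1.77) = 0.0384
P = 80·0.9094·0.0571 − 100·0.0384 = 4.1541 − 3.8400 = 0.3141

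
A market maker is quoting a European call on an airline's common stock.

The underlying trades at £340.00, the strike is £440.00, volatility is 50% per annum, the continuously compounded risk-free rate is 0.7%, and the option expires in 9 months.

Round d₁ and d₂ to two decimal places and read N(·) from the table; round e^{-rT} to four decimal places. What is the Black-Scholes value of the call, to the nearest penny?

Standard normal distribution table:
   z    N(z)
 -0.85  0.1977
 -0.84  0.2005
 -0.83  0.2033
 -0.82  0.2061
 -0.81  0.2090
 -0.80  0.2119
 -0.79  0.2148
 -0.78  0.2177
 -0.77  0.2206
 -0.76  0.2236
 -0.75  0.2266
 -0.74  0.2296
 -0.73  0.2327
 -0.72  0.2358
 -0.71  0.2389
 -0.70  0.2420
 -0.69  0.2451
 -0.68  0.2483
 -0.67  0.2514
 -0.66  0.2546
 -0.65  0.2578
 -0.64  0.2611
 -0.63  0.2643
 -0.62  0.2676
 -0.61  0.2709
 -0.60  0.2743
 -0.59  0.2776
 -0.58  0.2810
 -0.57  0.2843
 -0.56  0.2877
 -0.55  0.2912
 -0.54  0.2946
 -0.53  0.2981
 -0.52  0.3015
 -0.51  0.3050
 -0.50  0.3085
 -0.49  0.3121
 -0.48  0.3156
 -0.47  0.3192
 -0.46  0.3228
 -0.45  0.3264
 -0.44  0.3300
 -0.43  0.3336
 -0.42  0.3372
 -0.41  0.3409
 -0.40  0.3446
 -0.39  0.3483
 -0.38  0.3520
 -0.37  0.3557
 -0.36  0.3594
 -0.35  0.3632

T = 0.75;  σ√T = 0.4330
d₁ = [ln(340/440) + (0.007 + ½·0.5²)·0.75] / (σ√T) = (-0.2578 + 0.0990) / 0.4330 = -0.3668 which rounds to -0.37
d₂ = -0.3668 − 0.4330 = -0.7998 which rounds to -0.80
e^(−rT) = e^(−0.007·0.75) = 0.9948
N(d₁) = N(-0.37) = 0.3557;  N(d₂) = N(-0.80) = 0.2119
C = 340·0.3557 − 440·0.9948·0.2119 = 120.9380 − 92.7512 = 28.1868

£28.19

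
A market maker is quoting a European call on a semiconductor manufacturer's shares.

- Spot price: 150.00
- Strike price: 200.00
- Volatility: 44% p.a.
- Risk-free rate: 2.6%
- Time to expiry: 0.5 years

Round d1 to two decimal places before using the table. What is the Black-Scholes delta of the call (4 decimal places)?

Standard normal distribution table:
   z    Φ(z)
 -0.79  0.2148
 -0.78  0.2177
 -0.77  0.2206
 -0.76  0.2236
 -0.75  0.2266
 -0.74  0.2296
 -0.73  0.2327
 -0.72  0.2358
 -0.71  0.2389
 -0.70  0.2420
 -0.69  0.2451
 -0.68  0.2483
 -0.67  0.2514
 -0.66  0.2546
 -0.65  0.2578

σ√T = 0.44·√0.5 = 0.3111
ln(S/K) + (r + σ²/2)T = ln(150/200) + (0.026 + 0.44²/2)·0.5 = -0.2877 + 0.0614 = -0.2263
d₁ = -0.2263 / 0.3111 = -0.7273 → -0.73
N(d₁) = N(-0.73) = 0.2327
Δ_call = N(d₁) = 0.2327

0.2327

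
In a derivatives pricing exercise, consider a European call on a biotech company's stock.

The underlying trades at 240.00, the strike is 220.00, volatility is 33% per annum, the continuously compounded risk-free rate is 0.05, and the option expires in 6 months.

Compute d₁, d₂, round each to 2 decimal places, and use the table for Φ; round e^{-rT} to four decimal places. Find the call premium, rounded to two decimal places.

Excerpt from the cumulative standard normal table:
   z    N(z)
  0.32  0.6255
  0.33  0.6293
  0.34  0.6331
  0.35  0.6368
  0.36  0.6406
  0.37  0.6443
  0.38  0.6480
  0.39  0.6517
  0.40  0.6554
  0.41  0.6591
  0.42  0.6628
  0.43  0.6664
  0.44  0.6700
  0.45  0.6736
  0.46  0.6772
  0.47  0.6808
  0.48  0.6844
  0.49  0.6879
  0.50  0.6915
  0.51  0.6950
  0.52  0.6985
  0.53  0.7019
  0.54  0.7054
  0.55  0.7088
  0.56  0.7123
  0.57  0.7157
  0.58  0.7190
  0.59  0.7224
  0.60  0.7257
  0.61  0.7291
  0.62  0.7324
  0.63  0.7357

T = 0.5;  σ√T = 0.2333
d₁ = [ln(240/220) + (0.05 + ½·0.33²)·0.5] / (σ√T) = (0.0870 + 0.0522) / 0.2333 = 0.5967 which rounds to 0.60
d₂ = 0.5967 − 0.2333 = 0.3634 which rounds to 0.36
exp(−rT) = exp(−0.05·0.5) = 0.9753
N(d₁) = N(0.60) = 0.7257;  N(d₂) = N(0.36) = 0.6406
C = 240·0.7257 − 220·0.9753·0.6406 = 174.1680 − 137.4510 = 36.7170

36.72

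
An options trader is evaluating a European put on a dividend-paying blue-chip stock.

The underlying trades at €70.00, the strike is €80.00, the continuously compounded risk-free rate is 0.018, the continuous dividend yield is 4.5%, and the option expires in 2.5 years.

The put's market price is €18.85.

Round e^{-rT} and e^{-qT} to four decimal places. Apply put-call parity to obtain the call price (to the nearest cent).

exp(−qT) = exp(−0.045·2.5) = 0.8936;  exp(−rT) = exp(−0.018·2.5) = 0.9560
Put-call parity: C − P = S·e^(−qT) − K·e^(−rT) = 70·0.8936 − 80·0.9560 = 62.5520 − 76.4800 = -13.9280
C = P + (C − P) = 18.85 + (-13.9280) = 4.9220

€4.92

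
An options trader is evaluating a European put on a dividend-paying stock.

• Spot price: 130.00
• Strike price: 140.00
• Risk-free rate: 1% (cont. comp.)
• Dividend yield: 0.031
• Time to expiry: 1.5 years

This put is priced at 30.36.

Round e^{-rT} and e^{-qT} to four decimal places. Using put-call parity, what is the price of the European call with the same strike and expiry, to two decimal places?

16.54

e^(−qT) = e^(−0.031·1.5) = 0.9546;  e^(−rT) = e^(−0.01·1.5) = 0.9851
Put-call parity: C − P = S·e^(−qT) − K·e^(−rT) = 130·0.9546 − 140·0.9851 = 124.0980 − 137.9140 = -13.8160
C = P + (C − P) = 30.36 + (-13.8160) = 16.5440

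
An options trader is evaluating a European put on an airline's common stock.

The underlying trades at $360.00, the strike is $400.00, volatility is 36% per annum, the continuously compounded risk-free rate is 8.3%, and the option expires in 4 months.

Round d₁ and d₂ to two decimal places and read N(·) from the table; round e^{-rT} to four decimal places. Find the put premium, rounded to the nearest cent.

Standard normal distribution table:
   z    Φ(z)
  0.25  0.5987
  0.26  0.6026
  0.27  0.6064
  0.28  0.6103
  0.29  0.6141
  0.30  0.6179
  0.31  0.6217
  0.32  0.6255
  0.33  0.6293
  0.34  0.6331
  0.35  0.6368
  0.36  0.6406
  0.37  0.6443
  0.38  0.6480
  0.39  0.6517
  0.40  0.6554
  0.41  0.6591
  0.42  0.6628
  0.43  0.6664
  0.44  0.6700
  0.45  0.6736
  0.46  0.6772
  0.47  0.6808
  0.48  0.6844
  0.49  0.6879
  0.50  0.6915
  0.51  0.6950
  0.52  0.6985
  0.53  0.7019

$47.98

σ√T = 0.36·√0.3333 = 0.2078
d₁ = [ln(360/400) + (0.083 + 0.36²/2)·0.3333] / 0.2078 = [-0.1054 + 0.0493] / 0.2078 = -0.2699 → -0.27
d₂ = d₁ − σ√T = -0.2699 − 0.2078 = -0.4777 → -0.48
exp(−rT) = exp(−0.083·0.3333) = 0.9727
N(−d₂) = N(0.48) = 0.6844;  N(−d₁) = N(0.27) = 0.6064
P = 400·0.9727·0.6844 − 360·0.6064 = 266.2864 − 218.3040 = 47.9824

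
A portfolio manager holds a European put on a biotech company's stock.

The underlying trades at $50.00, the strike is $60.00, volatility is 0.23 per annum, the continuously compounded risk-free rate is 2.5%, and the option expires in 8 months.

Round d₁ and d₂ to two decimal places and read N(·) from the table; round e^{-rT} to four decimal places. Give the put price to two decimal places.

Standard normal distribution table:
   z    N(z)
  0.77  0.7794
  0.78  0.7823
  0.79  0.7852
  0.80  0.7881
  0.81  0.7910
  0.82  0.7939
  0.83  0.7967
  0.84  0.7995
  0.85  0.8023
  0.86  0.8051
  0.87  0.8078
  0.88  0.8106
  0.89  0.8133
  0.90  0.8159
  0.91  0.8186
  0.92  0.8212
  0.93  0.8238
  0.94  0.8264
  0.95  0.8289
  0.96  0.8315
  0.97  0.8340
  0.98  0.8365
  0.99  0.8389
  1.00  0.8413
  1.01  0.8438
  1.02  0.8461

T = 0.6667;  σ√T = 0.1878
d₁ = [ln(50/60) + (0.025 + ½·0.23²)·0.6667] / (σ√T) = (-0.1823 + 0.0343) / 0.1878 = -0.7882 ≈ -0.79
d₂ = -0.7882 − 0.1878 = -0.9760 ≈ -0.98
e^(−rT) = e^(−0.025·0.6667) = 0.9835
N(−d₂) = N(0.98) = 0.8365;  N(−d₁) = N(0.79) = 0.7852
P = 60·0.9835·0.8365 − 50·0.7852 = 49.3619 − 39.2600 = 10.1019

$10.10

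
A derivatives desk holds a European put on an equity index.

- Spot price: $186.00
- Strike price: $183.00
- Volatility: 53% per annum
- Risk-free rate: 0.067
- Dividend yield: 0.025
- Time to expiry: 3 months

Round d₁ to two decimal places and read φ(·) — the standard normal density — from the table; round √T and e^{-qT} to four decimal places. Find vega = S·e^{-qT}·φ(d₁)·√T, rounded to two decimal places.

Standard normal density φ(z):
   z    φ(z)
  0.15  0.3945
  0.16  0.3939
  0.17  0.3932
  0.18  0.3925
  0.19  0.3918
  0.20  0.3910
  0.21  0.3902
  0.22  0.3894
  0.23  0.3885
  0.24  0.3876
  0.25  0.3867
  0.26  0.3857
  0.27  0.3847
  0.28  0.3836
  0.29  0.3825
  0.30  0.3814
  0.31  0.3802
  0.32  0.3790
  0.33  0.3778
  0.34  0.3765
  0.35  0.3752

σ√T = 0.53 × 0.5000 = 0.2650
d₁ = [ln(186/183) + (0.067 − 0.025 + 0.53²/2)·0.25] / 0.2650 = [0.0163 + 0.0456] / 0.2650 = 0.2335 ⇒ 0.23
√T = √0.25 = 0.5000
φ(d₁) = φ(0.23) = 0.3885
e^(−qT) = e^(−0.025·0.25) = 0.9938
vega = S·e^(−qT)·φ(d₁)·√T = 186·0.9938·0.3885·0.5000 = 35.9065

35.91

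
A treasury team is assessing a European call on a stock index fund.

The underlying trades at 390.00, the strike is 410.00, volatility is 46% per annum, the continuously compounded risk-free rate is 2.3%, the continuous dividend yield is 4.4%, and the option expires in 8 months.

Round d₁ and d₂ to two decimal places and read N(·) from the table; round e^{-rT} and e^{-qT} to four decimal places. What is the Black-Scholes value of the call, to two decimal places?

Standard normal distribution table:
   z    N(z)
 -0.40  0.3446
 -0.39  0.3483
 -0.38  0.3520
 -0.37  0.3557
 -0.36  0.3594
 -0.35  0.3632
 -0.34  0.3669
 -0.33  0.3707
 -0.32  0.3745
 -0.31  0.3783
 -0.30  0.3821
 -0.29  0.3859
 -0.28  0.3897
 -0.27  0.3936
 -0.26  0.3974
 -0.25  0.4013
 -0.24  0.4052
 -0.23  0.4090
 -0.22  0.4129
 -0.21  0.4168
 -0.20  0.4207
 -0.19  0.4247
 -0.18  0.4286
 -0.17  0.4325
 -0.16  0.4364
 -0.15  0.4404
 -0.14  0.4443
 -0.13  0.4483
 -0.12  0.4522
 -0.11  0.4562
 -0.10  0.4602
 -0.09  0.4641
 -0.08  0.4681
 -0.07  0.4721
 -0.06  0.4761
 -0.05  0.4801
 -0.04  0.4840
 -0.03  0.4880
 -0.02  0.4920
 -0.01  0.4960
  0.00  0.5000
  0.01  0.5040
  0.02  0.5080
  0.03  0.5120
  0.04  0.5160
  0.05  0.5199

T = 0.6667;  σ√T = 0.3756
ln(S/K) + (r − q + σ²/2)T = ln(390/410) + (0.023 − 0.044 + 0.46²/2)·0.6667 = -0.0500 + 0.0565 = 0.0065
d₁ = 0.0065 / 0.3756 = 0.0174 → 0.02
d₂ = d₁ − σ√T = 0.0174 − 0.3756 = -0.3582 → -0.36
e^(−qT) = e^(−0.044·0.6667) = 0.9711;  e^(−rT) = e^(−0.023·0.6667) = 0.9848
N(d₁) = N(0.02) = 0.5080;  N(d₂) = N(-0.36) = 0.3594
C = 390·0.9711·0.5080 − 410·0.9848·0.3594 = 192.3943 − 145.1142 = 47.2801

47.28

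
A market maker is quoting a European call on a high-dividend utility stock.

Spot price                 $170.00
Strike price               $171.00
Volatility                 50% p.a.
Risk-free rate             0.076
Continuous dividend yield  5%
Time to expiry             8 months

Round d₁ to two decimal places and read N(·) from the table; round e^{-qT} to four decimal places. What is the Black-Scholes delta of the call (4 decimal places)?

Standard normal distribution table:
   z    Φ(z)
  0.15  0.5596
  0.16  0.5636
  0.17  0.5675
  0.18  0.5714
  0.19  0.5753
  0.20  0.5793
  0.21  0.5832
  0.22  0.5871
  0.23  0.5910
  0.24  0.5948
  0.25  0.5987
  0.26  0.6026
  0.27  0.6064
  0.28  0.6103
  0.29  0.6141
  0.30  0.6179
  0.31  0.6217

σ√T = 0.5·√0.6667 = 0.4082
d₁ = [ln(170/171) + (0.076 − 0.05 + 0.5²/2)·0.6667] / 0.4082 = [-0.0059 + 0.1007] / 0.4082 = 0.2322 ≈ 0.23
N(d₁) = N(0.23) = 0.5910
Δ_call = e^(−qT)·N(d₁) = 0.9672·0.5910 = 0.5716

0.5716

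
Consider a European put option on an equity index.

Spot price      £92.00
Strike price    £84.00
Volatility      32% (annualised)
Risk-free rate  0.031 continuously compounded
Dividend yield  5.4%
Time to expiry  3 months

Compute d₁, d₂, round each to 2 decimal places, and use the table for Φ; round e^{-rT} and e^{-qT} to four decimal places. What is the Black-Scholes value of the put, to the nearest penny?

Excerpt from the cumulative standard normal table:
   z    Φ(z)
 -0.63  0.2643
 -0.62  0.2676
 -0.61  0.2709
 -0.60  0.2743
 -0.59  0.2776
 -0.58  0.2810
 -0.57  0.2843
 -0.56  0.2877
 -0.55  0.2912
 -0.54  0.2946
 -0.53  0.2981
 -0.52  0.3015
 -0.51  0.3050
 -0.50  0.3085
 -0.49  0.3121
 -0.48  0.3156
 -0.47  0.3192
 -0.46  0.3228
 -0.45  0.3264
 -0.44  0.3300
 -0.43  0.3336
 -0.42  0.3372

£2.62

σ√T = 0.32·√0.25 = 0.1600
d₁ = [ln(92/84) + (0.031 − 0.054 + 0.32²/2)·0.25] / 0.1600 = [0.0910 + 0.0071] / 0.1600 = 0.6126 ≈ 0.61
d₂ = d₁ − σ√T = 0.6126 − 0.1600 = 0.4526 ≈ 0.45
exp(−qT) = exp(−0.054·0.25) = 0.9866;  exp(−rT) = exp(−0.031·0.25) = 0.9923
P = 84·0.9923·N(-0.45) − 92·0.9866·N(-0.61) = 84·0.9923·0.3264 − 92·0.9866·0.2709 = 27.2065 − 24.5888 = 2.6177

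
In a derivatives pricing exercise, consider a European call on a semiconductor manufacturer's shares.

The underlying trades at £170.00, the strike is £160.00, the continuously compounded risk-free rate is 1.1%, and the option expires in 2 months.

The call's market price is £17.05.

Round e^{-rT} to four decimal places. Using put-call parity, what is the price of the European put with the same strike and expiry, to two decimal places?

e^(−rT) = e^(−0.011·0.1667) = 0.9982
Put-call parity: C − P = S − K·e^(−rT) = 170 − 160·0.9982 = 170 − 159.7120 = 10.2880
P = C − (C − P) = 17.05 − (10.2880) = 6.7620

£6.76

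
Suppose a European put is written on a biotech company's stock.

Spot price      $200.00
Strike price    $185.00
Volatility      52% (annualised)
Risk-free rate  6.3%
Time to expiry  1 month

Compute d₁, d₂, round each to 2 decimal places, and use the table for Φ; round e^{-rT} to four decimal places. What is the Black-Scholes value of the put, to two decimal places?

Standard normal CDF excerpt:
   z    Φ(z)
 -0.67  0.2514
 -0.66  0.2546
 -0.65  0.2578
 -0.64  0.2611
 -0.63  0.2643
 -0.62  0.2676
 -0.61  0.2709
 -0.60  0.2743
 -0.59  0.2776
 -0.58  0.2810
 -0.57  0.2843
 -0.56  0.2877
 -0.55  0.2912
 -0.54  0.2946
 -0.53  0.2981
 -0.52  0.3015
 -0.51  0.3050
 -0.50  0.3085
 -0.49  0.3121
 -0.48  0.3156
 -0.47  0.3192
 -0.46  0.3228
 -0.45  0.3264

$5.22

T = 0.08333;  σ√T = 0.1501
ln(S/K) + (r + σ²/2)T = ln(200/185) + (0.063 + 0.52²/2)·0.08333 = 0.0780 + 0.0165 = 0.0945
d₁ = 0.0945 / 0.1501 = 0.6294 which rounds to 0.63
d₂ = d₁ − σ√T = 0.6294 − 0.1501 = 0.4793 which rounds to 0.48
e^(−rT) = e^(−0.063·0.08333) = 0.9948
P = 185·0.9948·N(-0.48) − 200·N(-0.63) = 185·0.9948·0.3156 − 200·0.2643 = 58.0824 − 52.8600 = 5.2224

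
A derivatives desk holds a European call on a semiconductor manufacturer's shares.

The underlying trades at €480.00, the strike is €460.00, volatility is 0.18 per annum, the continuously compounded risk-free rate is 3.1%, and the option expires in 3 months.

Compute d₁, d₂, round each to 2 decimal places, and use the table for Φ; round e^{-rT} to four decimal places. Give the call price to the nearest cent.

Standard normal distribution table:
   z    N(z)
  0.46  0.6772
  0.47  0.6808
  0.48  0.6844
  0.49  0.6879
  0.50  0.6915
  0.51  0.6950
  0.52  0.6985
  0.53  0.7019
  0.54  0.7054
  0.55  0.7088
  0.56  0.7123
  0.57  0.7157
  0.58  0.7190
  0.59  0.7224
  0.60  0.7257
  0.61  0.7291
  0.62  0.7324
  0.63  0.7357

T = 0.25;  σ√T = 0.0900
ln(S/K) + (r + σ²/2)T = ln(480/460) + (0.031 + 0.18²/2)·0.25 = 0.0426 + 0.0118 = 0.0544
d₁ = 0.0544 / 0.0900 = 0.6040 ≈ 0.60
d₂ = d₁ − σ√T = 0.6040 − 0.0900 = 0.5140 ≈ 0.51
exp(−rT) = exp(−0.031·0.25) = 0.9923
N(d₁) = N(0.60) = 0.7257;  N(d₂) = N(0.51) = 0.6950
C = 480·0.7257 − 460·0.9923·0.6950 = 348.3360 − 317.2383 = 31.0977

€31.10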